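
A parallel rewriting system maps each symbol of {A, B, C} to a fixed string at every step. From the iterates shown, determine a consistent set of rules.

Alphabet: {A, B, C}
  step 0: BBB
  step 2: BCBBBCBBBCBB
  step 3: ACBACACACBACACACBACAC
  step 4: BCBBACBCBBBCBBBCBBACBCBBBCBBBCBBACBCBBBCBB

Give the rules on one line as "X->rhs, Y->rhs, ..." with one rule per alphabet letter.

A->BCB, B->AC, C->B

  step 3 ⇒ step 4: ACBACACACBACACACBACAC ⇒ BCB·B·AC·BCB·B·BCB·B·BCB·B·AC·BCB·B·BCB·B·BCB·B·AC·BCB·B·BCB·B
    A ↦ BCB
    B ↦ AC
    C ↦ B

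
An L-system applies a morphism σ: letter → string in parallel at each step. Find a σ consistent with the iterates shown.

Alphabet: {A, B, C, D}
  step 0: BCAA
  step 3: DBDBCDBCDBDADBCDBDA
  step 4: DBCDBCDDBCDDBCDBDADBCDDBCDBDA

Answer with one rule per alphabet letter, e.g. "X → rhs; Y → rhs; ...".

A->DA, B->C, C->D, D->DB

  step 3 ⇒ step 4: DBDBCDBCDBDADBCDBDA ⇒ DB·C·DB·C·D·DB·C·D·DB·C·DB·DA·DB·C·D·DB·C·DB·DA
    A ↦ DA
    B ↦ C
    C ↦ D
    D ↦ DB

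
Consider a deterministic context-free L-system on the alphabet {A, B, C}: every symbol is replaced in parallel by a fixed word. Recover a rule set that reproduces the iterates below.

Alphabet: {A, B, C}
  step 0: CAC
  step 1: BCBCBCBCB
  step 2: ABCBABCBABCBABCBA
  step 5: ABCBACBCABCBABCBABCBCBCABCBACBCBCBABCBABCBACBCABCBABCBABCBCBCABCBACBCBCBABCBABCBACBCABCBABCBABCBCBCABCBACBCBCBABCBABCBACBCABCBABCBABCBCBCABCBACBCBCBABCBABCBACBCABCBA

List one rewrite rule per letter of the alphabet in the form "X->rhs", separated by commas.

A->CBC, B->A, C->BCB

  step 1 ⇒ step 2: BCBCBCBCB ⇒ A·BCB·A·BCB·A·BCB·A·BCB·A
    B ↦ A
    C ↦ BCB
  step 0 ⇒ step 1: CAC ⇒ BCB·CBC·BCB
    A ↦ CBC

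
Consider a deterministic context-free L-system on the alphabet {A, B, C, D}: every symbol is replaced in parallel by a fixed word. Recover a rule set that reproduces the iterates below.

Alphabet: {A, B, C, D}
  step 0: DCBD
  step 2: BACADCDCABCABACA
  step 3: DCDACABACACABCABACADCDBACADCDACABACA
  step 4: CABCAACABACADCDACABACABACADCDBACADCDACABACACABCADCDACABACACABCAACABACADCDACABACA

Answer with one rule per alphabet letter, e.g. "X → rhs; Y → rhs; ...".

  step 3 ⇒ step 4: DCDACABACACABCABACADCDBACADCDACABACA ⇒ CA·B·CA·ACA·B·ACA·DCD·ACA·B·ACA·B·ACA·DCD·B·ACA·DCD·ACA·B·ACA·CA·B·CA·DCD·ACA·B·ACA·CA·B·CA·ACA·B·ACA·DCD·ACA·B·ACA
    A ↦ ACA
    B ↦ DCD
    C ↦ B
    D ↦ CA

A->ACA, B->DCD, C->B, D->CA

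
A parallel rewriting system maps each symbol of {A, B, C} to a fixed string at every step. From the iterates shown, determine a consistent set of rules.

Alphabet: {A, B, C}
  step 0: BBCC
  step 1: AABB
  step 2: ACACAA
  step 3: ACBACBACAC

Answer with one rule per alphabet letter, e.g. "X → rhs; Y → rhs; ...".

A->AC, B->A, C->B

  step 2 ⇒ step 3: ACACAA ⇒ AC·B·AC·B·AC·AC
    A ↦ AC
    C ↦ B
  step 0 ⇒ step 1: BBCC ⇒ A·A·B·B
    B ↦ A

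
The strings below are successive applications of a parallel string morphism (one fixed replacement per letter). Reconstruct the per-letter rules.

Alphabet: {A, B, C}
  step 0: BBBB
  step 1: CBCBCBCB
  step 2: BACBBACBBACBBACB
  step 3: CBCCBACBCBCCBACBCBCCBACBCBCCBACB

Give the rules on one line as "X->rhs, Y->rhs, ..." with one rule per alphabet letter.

  step 2 ⇒ step 3: BACBBACBBACBBACB ⇒ CB·CC·BA·CB·CB·CC·BA·CB·CB·CC·BA·CB·CB·CC·BA·CB
    A ↦ CC
    B ↦ CB
    C ↦ BA

A->CC, B->CB, C->BA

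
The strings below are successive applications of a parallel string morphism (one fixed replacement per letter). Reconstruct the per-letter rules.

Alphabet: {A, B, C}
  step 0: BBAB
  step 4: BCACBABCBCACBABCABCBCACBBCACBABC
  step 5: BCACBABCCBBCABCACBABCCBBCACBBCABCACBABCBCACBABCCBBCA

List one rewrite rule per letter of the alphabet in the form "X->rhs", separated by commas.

A->CB, B->BC, C->A

  step 4 ⇒ step 5: BCACBABCBCACBABCABCBCACBBCACBABC ⇒ BC·A·CB·A·BC·CB·BC·A·BC·A·CB·A·BC·CB·BC·A·CB·BC·A·BC·A·CB·A·BC·BC·A·CB·A·BC·CB·BC·A
    A ↦ CB
    B ↦ BC
    C ↦ A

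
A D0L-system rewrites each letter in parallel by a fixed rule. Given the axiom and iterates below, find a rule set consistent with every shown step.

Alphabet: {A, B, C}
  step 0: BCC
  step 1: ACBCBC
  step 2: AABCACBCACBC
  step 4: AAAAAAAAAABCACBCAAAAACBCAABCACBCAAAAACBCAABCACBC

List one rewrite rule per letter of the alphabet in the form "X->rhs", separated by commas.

  step 1 ⇒ step 2: ACBCBC ⇒ AA·BC·AC·BC·AC·BC
    A ↦ AA
    B ↦ AC
    C ↦ BC

A->AA, B->AC, C->BC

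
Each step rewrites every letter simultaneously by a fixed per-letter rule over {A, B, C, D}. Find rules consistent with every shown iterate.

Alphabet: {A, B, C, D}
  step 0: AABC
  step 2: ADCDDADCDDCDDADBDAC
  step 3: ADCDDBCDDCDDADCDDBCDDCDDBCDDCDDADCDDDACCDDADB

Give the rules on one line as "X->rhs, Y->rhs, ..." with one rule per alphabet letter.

A->AD, B->DAC, C->B, D->CDD

  step 2 ⇒ step 3: ADCDDADCDDCDDADBDAC ⇒ AD·CDD·B·CDD·CDD·AD·CDD·B·CDD·CDD·B·CDD·CDD·AD·CDD·DAC·CDD·AD·B
    A ↦ AD
    B ↦ DAC
    C ↦ B
    D ↦ CDD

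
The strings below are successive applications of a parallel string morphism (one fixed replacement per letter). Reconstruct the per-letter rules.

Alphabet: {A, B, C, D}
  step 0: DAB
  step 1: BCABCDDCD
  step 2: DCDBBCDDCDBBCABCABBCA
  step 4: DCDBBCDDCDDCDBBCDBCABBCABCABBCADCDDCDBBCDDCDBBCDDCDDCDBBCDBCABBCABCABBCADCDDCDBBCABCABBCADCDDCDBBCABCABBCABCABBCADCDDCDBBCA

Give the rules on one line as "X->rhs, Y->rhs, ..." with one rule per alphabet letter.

  step 1 ⇒ step 2: BCABCDDCD ⇒ DCD·B·BCD·DCD·B·BCA·BCA·B·BCA
    A ↦ BCD
    B ↦ DCD
    C ↦ B
    D ↦ BCA

A->BCD, B->DCD, C->B, D->BCA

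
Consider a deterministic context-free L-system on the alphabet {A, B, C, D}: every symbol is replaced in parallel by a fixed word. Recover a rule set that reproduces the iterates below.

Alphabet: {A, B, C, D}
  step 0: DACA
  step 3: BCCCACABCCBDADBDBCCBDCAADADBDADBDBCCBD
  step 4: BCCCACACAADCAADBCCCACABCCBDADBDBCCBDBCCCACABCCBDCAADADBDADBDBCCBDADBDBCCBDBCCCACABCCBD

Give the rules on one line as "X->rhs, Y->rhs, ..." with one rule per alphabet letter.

A->AD, B->BCC, C->CA, D->BD

  step 3 ⇒ step 4: BCCCACABCCBDADBDBCCBDCAADADBDADBDBCCBD ⇒ BCC·CA·CA·CA·AD·CA·AD·BCC·CA·CA·BCC·BD·AD·BD·BCC·BD·BCC·CA·CA·BCC·BD·CA·AD·AD·BD·AD·BD·BCC·BD·AD·BD·BCC·BD·BCC·CA·CA·BCC·BD
    A ↦ AD
    B ↦ BCC
    C ↦ CA
    D ↦ BD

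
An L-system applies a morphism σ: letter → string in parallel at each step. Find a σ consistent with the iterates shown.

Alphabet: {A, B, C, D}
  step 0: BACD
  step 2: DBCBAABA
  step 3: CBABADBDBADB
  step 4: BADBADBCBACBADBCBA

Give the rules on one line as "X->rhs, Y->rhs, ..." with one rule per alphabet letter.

A->DB, B->A, C->B, D->CB

  step 3 ⇒ step 4: CBABADBDBADB ⇒ B·A·DB·A·DB·CB·A·CB·A·DB·CB·A
    A ↦ DB
    B ↦ A
    C ↦ B
    D ↦ CB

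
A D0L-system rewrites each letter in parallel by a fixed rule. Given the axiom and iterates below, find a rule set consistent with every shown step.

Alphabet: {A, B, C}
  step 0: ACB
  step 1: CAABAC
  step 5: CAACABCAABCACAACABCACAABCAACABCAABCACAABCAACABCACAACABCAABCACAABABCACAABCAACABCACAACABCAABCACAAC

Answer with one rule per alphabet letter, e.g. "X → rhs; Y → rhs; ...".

A->CA, B->AC, C->AB

  step 0 ⇒ step 1: ACB ⇒ CA·AB·AC
    A ↦ CA
    B ↦ AC
    C ↦ AB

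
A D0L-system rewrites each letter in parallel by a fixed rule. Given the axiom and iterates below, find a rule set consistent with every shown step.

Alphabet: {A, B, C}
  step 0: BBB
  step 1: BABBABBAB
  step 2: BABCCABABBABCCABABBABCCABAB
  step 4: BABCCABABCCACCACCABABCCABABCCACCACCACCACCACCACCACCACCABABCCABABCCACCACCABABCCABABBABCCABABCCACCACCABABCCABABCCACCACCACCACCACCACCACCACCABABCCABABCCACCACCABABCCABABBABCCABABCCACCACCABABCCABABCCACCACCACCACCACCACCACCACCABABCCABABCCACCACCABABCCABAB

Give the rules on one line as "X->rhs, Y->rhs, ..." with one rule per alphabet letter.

  step 1 ⇒ step 2: BABBABBAB ⇒ BAB·CCA·BAB·BAB·CCA·BAB·BAB·CCA·BAB
    A ↦ CCA
    B ↦ BAB
    C ↦ CCA  (constrained at step 2)

A->CCA, B->BAB, C->CCA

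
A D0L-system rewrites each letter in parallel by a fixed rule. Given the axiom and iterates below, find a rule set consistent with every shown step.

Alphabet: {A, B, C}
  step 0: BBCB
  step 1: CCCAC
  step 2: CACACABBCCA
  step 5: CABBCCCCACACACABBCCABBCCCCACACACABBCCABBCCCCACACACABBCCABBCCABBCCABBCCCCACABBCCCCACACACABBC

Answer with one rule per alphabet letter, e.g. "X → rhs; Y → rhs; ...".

  step 1 ⇒ step 2: CCCAC ⇒ CA·CA·CA·BBC·CA
    A ↦ BBC
    C ↦ CA
  step 0 ⇒ step 1: BBCB ⇒ C·C·CA·C
    B ↦ C

A->BBC, B->C, C->CA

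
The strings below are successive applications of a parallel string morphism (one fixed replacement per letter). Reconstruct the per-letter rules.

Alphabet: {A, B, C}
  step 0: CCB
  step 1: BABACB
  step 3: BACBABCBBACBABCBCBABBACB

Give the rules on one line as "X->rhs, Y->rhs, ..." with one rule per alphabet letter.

  step 0 ⇒ step 1: CCB ⇒ BA·BA·CB
    B ↦ CB
    C ↦ BA
    A ↦ AB  (constrained at step 1)

A->AB, B->CB, C->BA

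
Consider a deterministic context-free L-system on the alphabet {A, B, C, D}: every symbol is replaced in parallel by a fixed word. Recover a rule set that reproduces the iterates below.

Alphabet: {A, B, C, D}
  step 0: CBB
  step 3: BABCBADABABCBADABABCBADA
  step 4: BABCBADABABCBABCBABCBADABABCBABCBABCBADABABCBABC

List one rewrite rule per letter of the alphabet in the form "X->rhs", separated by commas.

  step 3 ⇒ step 4: BABCBADABABCBADABABCBADA ⇒ BA·BC·BA·DA·BA·BC·BA·BC·BA·BC·BA·DA·BA·BC·BA·BC·BA·BC·BA·DA·BA·BC·BA·BC
    A ↦ BC
    B ↦ BA
    C ↦ DA
    D ↦ BA

A->BC, B->BA, C->DA, D->BA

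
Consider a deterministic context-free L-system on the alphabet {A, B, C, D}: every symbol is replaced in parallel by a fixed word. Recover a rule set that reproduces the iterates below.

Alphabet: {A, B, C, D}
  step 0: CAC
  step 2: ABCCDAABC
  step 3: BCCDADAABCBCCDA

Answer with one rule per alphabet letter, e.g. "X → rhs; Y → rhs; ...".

A->BC, B->C, C->DA, D->A

  step 2 ⇒ step 3: ABCCDAABC ⇒ BC·C·DA·DA·A·BC·BC·C·DA
    A ↦ BC
    B ↦ C
    C ↦ DA
    D ↦ A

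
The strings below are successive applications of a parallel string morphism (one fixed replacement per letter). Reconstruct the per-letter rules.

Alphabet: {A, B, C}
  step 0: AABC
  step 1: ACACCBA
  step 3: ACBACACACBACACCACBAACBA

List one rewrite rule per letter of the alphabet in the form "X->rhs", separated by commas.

  step 0 ⇒ step 1: AABC ⇒ AC·AC·C·BA
    A ↦ AC
    B ↦ C
    C ↦ BA

A->AC, B->C, C->BA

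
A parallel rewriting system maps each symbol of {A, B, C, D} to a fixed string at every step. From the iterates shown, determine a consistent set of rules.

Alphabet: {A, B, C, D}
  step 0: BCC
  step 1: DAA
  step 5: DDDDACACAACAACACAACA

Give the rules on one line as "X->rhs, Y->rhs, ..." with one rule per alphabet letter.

  step 0 ⇒ step 1: BCC ⇒ D·A·A
    B ↦ D
    C ↦ A
    A ↦ CA  (constrained at step 1)
    D ↦ BB  (constrained at step 1)

A->CA, B->D, C->A, D->BB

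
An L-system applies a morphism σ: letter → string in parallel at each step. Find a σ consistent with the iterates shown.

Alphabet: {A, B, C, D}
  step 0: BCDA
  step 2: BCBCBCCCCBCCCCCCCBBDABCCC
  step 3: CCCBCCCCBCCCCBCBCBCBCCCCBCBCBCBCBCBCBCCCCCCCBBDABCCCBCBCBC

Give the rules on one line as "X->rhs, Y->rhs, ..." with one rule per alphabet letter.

  step 2 ⇒ step 3: BCBCBCCCCBCCCCCCCBBDABCCC ⇒ CCC·BC·CCC·BC·CCC·BC·BC·BC·BC·CCC·BC·BC·BC·BC·BC·BC·BC·CCC·CCC·BB·DAB·CCC·BC·BC·BC
    A ↦ DAB
    B ↦ CCC
    C ↦ BC
    D ↦ BB

A->DAB, B->CCC, C->BC, D->BB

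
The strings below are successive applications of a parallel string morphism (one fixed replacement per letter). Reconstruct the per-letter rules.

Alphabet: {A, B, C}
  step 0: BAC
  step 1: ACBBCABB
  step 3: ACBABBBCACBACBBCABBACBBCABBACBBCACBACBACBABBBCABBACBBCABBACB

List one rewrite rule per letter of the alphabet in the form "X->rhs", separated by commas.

  step 0 ⇒ step 1: BAC ⇒ ACB·BC·ABB
    A ↦ BC
    B ↦ ACB
    C ↦ ABB

A->BC, B->ACB, C->ABB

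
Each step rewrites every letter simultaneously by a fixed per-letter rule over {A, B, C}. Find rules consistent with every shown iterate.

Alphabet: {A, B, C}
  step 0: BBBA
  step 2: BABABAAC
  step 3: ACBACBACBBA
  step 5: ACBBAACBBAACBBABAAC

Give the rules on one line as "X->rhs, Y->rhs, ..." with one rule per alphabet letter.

A->B, B->AC, C->A

  step 2 ⇒ step 3: BABABAAC ⇒ AC·B·AC·B·AC·B·B·A
    A ↦ B
    B ↦ AC
    C ↦ A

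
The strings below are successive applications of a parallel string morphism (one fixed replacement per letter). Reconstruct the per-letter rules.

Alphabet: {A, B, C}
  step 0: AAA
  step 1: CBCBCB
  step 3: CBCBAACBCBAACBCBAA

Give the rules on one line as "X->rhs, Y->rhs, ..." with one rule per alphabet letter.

A->CB, B->C, C->AA

  step 0 ⇒ step 1: AAA ⇒ CB·CB·CB
    A ↦ CB
    B ↦ C  (constrained at step 1)
    C ↦ AA  (constrained at step 1)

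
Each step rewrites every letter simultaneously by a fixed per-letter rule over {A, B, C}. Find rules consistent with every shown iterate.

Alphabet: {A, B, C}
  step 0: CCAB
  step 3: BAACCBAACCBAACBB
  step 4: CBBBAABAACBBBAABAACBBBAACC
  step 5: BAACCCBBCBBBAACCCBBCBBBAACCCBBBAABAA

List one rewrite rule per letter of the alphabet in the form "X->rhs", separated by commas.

  step 4 ⇒ step 5: CBBBAABAACBBBAABAACBBBAACC ⇒ BAA·C·C·C·B·B·C·B·B·BAA·C·C·C·B·B·C·B·B·BAA·C·C·C·B·B·BAA·BAA
    A ↦ B
    B ↦ C
    C ↦ BAA

A->B, B->C, C->BAA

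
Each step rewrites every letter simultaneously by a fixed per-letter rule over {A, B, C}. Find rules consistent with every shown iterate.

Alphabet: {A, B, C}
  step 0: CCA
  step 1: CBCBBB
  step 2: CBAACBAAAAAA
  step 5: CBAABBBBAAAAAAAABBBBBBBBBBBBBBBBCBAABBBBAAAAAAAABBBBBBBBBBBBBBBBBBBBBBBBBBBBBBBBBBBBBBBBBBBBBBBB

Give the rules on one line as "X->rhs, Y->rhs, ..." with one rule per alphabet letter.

  step 1 ⇒ step 2: CBCBBB ⇒ CB·AA·CB·AA·AA·AA
    B ↦ AA
    C ↦ CB
  step 0 ⇒ step 1: CCA ⇒ CB·CB·BB
    A ↦ BB

A->BB, B->AA, C->CB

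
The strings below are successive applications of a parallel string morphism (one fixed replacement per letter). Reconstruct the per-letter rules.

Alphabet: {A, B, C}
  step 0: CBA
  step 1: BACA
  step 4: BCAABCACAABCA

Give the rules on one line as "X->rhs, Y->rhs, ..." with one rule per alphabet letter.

  step 0 ⇒ step 1: CBA ⇒ B·A·CA
    A ↦ CA
    B ↦ A
    C ↦ B

A->CA, B->A, C->B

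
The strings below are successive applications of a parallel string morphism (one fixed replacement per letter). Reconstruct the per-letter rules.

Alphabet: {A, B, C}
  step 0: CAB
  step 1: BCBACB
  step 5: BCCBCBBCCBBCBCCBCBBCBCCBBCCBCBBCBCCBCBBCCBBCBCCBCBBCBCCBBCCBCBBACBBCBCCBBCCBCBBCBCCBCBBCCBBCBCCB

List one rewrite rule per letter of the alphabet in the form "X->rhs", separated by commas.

  step 0 ⇒ step 1: CAB ⇒ BC·BA·CB
    A ↦ BA
    B ↦ CB
    C ↦ BC

A->BA, B->CB, C->BC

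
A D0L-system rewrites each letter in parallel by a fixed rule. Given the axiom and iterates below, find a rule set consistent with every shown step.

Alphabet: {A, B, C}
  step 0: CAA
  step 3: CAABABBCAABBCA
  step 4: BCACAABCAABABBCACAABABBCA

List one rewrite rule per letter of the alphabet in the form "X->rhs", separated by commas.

A->CA, B->AB, C->B

  step 3 ⇒ step 4: CAABABBCAABBCA ⇒ B·CA·CA·AB·CA·AB·AB·B·CA·CA·AB·AB·B·CA
    A ↦ CA
    B ↦ AB
    C ↦ B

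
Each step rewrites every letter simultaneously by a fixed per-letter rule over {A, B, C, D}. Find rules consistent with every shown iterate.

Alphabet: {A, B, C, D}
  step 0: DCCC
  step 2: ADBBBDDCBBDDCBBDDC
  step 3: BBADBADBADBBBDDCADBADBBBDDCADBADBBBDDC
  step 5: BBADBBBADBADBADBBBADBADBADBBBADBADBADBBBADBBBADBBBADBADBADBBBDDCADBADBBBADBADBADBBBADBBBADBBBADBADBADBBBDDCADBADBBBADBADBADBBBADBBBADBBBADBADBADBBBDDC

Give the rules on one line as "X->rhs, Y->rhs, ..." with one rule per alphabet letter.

A->B, B->ADB, C->DDC, D->B

  step 2 ⇒ step 3: ADBBBDDCBBDDCBBDDC ⇒ B·B·ADB·ADB·ADB·B·B·DDC·ADB·ADB·B·B·DDC·ADB·ADB·B·B·DDC
    A ↦ B
    B ↦ ADB
    C ↦ DDC
    D ↦ B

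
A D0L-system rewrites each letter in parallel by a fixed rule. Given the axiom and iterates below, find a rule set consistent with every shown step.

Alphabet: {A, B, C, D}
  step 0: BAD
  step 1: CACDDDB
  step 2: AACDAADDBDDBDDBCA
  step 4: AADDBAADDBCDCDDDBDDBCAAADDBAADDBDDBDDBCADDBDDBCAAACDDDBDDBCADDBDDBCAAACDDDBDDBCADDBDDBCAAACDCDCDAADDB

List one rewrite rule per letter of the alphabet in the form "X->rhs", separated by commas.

A->CD, B->CA, C->AA, D->DDB

  step 1 ⇒ step 2: CACDDDB ⇒ AA·CD·AA·DDB·DDB·DDB·CA
    A ↦ CD
    B ↦ CA
    C ↦ AA
    D ↦ DDB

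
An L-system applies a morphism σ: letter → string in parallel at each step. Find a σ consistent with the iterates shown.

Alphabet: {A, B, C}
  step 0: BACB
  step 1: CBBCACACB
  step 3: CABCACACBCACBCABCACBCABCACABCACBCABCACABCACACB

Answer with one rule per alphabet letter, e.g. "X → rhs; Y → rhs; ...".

A->BCA, B->CB, C->CA

  step 0 ⇒ step 1: BACB ⇒ CB·BCA·CA·CB
    A ↦ BCA
    B ↦ CB
    C ↦ CA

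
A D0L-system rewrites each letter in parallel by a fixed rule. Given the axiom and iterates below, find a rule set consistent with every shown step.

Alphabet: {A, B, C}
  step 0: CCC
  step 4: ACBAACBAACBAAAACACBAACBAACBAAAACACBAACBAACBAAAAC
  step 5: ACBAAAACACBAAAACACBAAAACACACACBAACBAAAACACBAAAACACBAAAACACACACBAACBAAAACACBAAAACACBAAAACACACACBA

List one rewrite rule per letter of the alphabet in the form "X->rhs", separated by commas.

  step 4 ⇒ step 5: ACBAACBAACBAAAACACBAACBAACBAAAACACBAACBAACBAAAAC ⇒ AC·BA·AA·AC·AC·BA·AA·AC·AC·BA·AA·AC·AC·AC·AC·BA·AC·BA·AA·AC·AC·BA·AA·AC·AC·BA·AA·AC·AC·AC·AC·BA·AC·BA·AA·AC·AC·BA·AA·AC·AC·BA·AA·AC·AC·AC·AC·BA
    A ↦ AC
    B ↦ AA
    C ↦ BA

A->AC, B->AA, C->BA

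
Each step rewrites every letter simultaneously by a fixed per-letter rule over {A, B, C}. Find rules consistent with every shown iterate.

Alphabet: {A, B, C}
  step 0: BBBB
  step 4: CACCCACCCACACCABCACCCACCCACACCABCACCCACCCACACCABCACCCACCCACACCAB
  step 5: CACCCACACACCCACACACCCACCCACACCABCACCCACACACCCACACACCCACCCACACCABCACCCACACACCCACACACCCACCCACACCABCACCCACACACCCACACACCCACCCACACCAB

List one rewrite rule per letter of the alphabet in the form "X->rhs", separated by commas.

A->CC, B->AB, C->CA

  step 4 ⇒ step 5: CACCCACCCACACCABCACCCACCCACACCABCACCCACCCACACCABCACCCACCCACACCAB ⇒ CA·CC·CA·CA·CA·CC·CA·CA·CA·CC·CA·CC·CA·CA·CC·AB·CA·CC·CA·CA·CA·CC·CA·CA·CA·CC·CA·CC·CA·CA·CC·AB·CA·CC·CA·CA·CA·CC·CA·CA·CA·CC·CA·CC·CA·CA·CC·AB·CA·CC·CA·CA·CA·CC·CA·CA·CA·CC·CA·CC·CA·CA·CC·AB
    A ↦ CC
    B ↦ AB
    C ↦ CA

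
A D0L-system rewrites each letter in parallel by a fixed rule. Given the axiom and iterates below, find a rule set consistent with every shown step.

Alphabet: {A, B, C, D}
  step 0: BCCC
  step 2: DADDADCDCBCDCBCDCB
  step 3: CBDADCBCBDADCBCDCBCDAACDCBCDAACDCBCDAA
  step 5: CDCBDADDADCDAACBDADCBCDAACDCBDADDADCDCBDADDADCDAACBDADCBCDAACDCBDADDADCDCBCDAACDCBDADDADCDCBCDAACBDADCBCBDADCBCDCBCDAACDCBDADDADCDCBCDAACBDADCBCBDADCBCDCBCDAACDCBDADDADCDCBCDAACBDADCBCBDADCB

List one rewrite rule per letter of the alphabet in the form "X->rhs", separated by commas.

A->DAD, B->AA, C->CD, D->CB

  step 2 ⇒ step 3: DADDADCDCBCDCBCDCB ⇒ CB·DAD·CB·CB·DAD·CB·CD·CB·CD·AA·CD·CB·CD·AA·CD·CB·CD·AA
    A ↦ DAD
    B ↦ AA
    C ↦ CD
    D ↦ CB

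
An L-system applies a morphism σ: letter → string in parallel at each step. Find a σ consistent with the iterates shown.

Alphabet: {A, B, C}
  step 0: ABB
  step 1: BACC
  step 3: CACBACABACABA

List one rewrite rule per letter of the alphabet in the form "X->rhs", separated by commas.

A->BA, B->C, C->CA

  step 0 ⇒ step 1: ABB ⇒ BA·C·C
    A ↦ BA
    B ↦ C
    C ↦ CA  (constrained at step 1)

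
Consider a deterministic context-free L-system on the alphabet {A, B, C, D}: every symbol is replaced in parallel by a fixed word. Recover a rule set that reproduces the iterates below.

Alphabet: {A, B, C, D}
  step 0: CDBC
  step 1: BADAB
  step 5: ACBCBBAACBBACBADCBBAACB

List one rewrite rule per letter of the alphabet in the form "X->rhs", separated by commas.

  step 0 ⇒ step 1: CDBC ⇒ B·AD·A·B
    B ↦ A
    C ↦ B
    D ↦ AD
    A ↦ CB  (constrained at step 1)

A->CB, B->A, C->B, D->AD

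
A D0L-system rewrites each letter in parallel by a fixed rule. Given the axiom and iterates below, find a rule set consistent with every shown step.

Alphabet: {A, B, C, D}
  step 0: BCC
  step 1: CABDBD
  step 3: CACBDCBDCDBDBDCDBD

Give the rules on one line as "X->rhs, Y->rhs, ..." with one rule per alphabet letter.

  step 0 ⇒ step 1: BCC ⇒ CA·BD·BD
    B ↦ CA
    C ↦ BD
    A ↦ CD  (constrained at step 1)
    D ↦ C  (constrained at step 1)

A->CD, B->CA, C->BD, D->C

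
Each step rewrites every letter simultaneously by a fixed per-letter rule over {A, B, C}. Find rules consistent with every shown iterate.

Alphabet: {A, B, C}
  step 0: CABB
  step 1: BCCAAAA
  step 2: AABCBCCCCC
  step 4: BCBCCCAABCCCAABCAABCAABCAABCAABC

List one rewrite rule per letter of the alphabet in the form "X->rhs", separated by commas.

A->C, B->AA, C->BC

  step 1 ⇒ step 2: BCCAAAA ⇒ AA·BC·BC·C·C·C·C
    A ↦ C
    B ↦ AA
    C ↦ BC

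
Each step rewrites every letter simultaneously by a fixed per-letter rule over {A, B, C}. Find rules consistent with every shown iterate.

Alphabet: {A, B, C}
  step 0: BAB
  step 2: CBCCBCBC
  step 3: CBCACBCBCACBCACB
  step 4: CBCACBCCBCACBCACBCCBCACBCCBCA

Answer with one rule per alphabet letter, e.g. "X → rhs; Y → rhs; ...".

A->C, B->CA, C->CB

  step 3 ⇒ step 4: CBCACBCBCACBCACB ⇒ CB·CA·CB·C·CB·CA·CB·CA·CB·C·CB·CA·CB·C·CB·CA
    A ↦ C
    B ↦ CA
    C ↦ CB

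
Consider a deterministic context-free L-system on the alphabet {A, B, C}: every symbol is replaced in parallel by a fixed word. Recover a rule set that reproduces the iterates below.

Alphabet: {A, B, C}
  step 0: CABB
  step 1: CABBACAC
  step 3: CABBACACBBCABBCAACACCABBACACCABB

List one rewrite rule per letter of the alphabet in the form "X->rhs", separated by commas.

A->BB, B->AC, C->CA

  step 0 ⇒ step 1: CABB ⇒ CA·BB·AC·AC
    A ↦ BB
    B ↦ AC
    C ↦ CA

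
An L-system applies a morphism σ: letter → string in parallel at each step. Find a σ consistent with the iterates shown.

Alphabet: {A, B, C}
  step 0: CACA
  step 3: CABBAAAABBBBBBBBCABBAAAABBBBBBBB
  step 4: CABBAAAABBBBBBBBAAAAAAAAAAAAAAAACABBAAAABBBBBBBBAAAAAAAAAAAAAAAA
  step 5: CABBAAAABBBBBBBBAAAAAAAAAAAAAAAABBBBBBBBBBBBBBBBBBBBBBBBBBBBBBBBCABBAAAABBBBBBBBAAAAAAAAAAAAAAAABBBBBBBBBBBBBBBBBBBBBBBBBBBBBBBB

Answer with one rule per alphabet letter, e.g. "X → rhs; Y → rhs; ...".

A->BB, B->AA, C->CA

  step 4 ⇒ step 5: CABBAAAABBBBBBBBAAAAAAAAAAAAAAAACABBAAAABBBBBBBBAAAAAAAAAAAAAAAA ⇒ CA·BB·AA·AA·BB·BB·BB·BB·AA·AA·AA·AA·AA·AA·AA·AA·BB·BB·BB·BB·BB·BB·BB·BB·BB·BB·BB·BB·BB·BB·BB·BB·CA·BB·AA·AA·BB·BB·BB·BB·AA·AA·AA·AA·AA·AA·AA·AA·BB·BB·BB·BB·BB·BB·BB·BB·BB·BB·BB·BB·BB·BB·BB·BB
    A ↦ BB
    B ↦ AA
    C ↦ CA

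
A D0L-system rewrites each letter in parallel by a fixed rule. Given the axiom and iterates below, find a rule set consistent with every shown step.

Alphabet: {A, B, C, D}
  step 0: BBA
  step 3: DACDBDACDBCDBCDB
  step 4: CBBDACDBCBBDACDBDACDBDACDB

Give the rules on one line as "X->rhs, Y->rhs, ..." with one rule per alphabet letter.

  step 3 ⇒ step 4: DACDBDACDBCDBCDB ⇒ C·BB·DA·C·DB·C·BB·DA·C·DB·DA·C·DB·DA·C·DB
    A ↦ BB
    B ↦ DB
    C ↦ DA
    D ↦ C

A->BB, B->DB, C->DA, D->C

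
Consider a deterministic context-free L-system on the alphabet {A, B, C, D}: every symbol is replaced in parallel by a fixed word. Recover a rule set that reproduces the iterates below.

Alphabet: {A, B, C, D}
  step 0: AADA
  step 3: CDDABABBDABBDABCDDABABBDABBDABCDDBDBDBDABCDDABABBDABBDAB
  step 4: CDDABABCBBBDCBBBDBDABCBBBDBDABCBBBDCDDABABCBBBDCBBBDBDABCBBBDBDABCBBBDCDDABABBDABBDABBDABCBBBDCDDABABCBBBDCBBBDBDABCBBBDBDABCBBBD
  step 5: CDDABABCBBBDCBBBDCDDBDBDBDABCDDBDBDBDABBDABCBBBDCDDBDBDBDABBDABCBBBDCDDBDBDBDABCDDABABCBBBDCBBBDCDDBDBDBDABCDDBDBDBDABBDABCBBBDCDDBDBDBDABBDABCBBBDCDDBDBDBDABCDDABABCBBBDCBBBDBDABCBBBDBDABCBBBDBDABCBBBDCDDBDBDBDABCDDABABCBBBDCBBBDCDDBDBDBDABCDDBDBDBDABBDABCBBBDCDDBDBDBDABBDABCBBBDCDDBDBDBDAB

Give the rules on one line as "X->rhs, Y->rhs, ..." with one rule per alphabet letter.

  step 4 ⇒ step 5: CDDABABCBBBDCBBBDBDABCBBBDBDABCBBBDCDDABABCBBBDCBBBDBDABCBBBDBDABCBBBDCDDABABBDABBDABBDABCBBBDCDDABABCBBBDCBBBDBDABCBBBDBDABCBBBD ⇒ CDD·AB·AB·CBB·BD·CBB·BD·CDD·BD·BD·BD·AB·CDD·BD·BD·BD·AB·BD·AB·CBB·BD·CDD·BD·BD·BD·AB·BD·AB·CBB·BD·CDD·BD·BD·BD·AB·CDD·AB·AB·CBB·BD·CBB·BD·CDD·BD·BD·BD·AB·CDD·BD·BD·BD·AB·BD·AB·CBB·BD·CDD·BD·BD·BD·AB·BD·AB·CBB·BD·CDD·BD·BD·BD·AB·CDD·AB·AB·CBB·BD·CBB·BD·BD·AB·CBB·BD·BD·AB·CBB·BD·BD·AB·CBB·BD·CDD·BD·BD·BD·AB·CDD·AB·AB·CBB·BD·CBB·BD·CDD·BD·BD·BD·AB·CDD·BD·BD·BD·AB·BD·AB·CBB·BD·CDD·BD·BD·BD·AB·BD·AB·CBB·BD·CDD·BD·BD·BD·AB
    A ↦ CBB
    B ↦ BD
    C ↦ CDD
    D ↦ AB

A->CBB, B->BD, C->CDD, D->AB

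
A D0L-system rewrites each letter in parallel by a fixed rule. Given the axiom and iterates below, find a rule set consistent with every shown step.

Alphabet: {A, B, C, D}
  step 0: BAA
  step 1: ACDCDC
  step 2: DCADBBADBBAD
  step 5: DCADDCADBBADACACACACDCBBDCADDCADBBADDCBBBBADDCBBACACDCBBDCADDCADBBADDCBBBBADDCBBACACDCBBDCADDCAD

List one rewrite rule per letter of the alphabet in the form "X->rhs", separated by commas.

A->DC, B->AC, C->AD, D->BB

  step 1 ⇒ step 2: ACDCDC ⇒ DC·AD·BB·AD·BB·AD
    A ↦ DC
    C ↦ AD
    D ↦ BB
  step 0 ⇒ step 1: BAA ⇒ AC·DC·DC
    B ↦ AC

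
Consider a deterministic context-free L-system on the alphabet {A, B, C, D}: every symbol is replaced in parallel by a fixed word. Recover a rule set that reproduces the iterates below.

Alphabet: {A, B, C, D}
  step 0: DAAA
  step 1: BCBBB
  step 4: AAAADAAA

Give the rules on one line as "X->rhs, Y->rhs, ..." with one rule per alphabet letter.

  step 0 ⇒ step 1: DAAA ⇒ BC·B·B·B
    A ↦ B
    D ↦ BC
    B ↦ A  (constrained at step 1)
    C ↦ AD  (constrained at step 1)

A->B, B->A, C->AD, D->BC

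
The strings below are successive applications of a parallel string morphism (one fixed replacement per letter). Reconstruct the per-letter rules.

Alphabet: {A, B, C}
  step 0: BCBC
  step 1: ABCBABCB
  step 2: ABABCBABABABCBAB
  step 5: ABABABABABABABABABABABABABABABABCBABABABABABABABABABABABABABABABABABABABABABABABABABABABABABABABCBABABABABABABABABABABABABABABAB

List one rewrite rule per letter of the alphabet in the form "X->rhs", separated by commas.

A->AB, B->AB, C->CB

  step 1 ⇒ step 2: ABCBABCB ⇒ AB·AB·CB·AB·AB·AB·CB·AB
    A ↦ AB
    B ↦ AB
    C ↦ CB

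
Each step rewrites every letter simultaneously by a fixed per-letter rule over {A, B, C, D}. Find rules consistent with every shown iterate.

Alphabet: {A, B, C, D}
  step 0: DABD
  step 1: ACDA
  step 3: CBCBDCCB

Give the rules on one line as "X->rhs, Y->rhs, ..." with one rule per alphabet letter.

  step 0 ⇒ step 1: DABD ⇒ A·C·D·A
    A ↦ C
    B ↦ D
    D ↦ A
    C ↦ CB  (constrained at step 1)

A->C, B->D, C->CB, D->A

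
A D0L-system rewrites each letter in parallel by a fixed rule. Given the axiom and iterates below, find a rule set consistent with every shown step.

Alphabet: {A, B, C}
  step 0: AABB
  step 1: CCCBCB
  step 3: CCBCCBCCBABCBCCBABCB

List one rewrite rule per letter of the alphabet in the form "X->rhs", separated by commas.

  step 0 ⇒ step 1: AABB ⇒ C·C·CB·CB
    A ↦ C
    B ↦ CB
    C ↦ AB  (constrained at step 1)

A->C, B->CB, C->AB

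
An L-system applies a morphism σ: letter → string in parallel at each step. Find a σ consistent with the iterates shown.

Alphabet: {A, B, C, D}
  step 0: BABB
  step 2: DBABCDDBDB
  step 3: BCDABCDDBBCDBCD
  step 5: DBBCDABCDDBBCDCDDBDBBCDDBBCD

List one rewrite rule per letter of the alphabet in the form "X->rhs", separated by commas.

  step 2 ⇒ step 3: DBABCDDBDB ⇒ B·CD·AB·CD·D·B·B·CD·B·CD
    A ↦ AB
    B ↦ CD
    C ↦ D
    D ↦ B

A->AB, B->CD, C->D, D->B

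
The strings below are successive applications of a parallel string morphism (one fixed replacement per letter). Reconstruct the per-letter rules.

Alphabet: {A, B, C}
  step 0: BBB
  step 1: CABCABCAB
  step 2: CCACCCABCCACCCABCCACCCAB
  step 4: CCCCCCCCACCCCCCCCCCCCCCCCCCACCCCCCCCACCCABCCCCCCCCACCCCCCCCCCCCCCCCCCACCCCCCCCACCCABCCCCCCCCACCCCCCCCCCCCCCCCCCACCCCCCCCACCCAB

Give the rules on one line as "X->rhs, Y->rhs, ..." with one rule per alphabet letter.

  step 1 ⇒ step 2: CABCABCAB ⇒ CC·ACC·CAB·CC·ACC·CAB·CC·ACC·CAB
    A ↦ ACC
    B ↦ CAB
    C ↦ CC

A->ACC, B->CAB, C->CC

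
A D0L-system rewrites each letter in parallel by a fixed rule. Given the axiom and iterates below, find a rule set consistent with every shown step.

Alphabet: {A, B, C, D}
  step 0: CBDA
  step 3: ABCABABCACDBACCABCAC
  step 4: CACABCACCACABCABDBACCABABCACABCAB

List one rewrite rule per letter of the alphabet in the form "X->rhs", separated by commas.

  step 3 ⇒ step 4: ABCABABCACDBACCABCAC ⇒ C·AC·AB·C·AC·C·AC·AB·C·AB·DB·AC·C·AB·AB·C·AC·AB·C·AB
    A ↦ C
    B ↦ AC
    C ↦ AB
    D ↦ DB

A->C, B->AC, C->AB, D->DB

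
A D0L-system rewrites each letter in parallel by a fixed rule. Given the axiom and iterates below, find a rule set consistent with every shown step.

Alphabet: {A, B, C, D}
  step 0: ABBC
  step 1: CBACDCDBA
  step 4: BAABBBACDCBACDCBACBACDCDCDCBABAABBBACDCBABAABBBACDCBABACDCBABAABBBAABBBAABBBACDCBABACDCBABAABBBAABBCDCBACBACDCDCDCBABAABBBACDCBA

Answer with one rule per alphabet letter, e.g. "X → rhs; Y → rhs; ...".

  step 0 ⇒ step 1: ABBC ⇒ CBA·CD·CD·BA
    A ↦ CBA
    B ↦ CD
    C ↦ BA
    D ↦ ABB  (constrained at step 1)

A->CBA, B->CD, C->BA, D->ABB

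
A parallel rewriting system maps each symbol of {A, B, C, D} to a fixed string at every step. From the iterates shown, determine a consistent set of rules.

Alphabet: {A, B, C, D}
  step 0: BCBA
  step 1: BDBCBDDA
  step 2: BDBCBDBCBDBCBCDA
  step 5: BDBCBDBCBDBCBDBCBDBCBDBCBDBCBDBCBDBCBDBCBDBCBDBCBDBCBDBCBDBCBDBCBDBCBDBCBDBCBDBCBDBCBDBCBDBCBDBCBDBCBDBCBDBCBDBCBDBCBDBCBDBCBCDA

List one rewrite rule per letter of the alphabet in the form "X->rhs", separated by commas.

  step 1 ⇒ step 2: BDBCBDDA ⇒ BD·BC·BD·BC·BD·BC·BC·DA
    A ↦ DA
    B ↦ BD
    C ↦ BC
    D ↦ BC

A->DA, B->BD, C->BC, D->BC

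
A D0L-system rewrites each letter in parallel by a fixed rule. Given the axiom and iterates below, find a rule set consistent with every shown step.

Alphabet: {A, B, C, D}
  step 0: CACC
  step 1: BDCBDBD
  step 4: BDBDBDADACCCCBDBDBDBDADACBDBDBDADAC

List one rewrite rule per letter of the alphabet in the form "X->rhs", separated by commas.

A->C, B->ADA, C->BD, D->C

  step 0 ⇒ step 1: CACC ⇒ BD·C·BD·BD
    A ↦ C
    C ↦ BD
    B ↦ ADA  (constrained at step 1)
    D ↦ C  (constrained at step 1)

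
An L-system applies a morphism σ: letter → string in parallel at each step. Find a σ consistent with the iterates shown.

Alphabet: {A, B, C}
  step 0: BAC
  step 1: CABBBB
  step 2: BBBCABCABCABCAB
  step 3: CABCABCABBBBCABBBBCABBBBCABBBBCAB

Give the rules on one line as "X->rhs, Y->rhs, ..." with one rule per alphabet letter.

A->B, B->CAB, C->BB

  step 2 ⇒ step 3: BBBCABCABCABCAB ⇒ CAB·CAB·CAB·BB·B·CAB·BB·B·CAB·BB·B·CAB·BB·B·CAB
    A ↦ B
    B ↦ CAB
    C ↦ BB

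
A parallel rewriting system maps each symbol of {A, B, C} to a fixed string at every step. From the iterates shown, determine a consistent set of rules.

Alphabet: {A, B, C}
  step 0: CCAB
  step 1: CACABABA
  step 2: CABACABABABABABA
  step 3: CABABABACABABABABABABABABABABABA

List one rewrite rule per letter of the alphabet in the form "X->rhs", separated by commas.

A->BA, B->BA, C->CA

  step 2 ⇒ step 3: CABACABABABABABA ⇒ CA·BA·BA·BA·CA·BA·BA·BA·BA·BA·BA·BA·BA·BA·BA·BA
    A ↦ BA
    B ↦ BA
    C ↦ CA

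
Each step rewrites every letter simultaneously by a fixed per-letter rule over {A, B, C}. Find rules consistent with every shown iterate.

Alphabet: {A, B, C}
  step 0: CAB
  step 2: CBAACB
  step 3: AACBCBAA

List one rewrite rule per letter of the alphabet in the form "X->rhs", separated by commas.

  step 2 ⇒ step 3: CBAACB ⇒ A·A·CB·CB·A·A
    A ↦ CB
    B ↦ A
    C ↦ A

A->CB, B->A, C->A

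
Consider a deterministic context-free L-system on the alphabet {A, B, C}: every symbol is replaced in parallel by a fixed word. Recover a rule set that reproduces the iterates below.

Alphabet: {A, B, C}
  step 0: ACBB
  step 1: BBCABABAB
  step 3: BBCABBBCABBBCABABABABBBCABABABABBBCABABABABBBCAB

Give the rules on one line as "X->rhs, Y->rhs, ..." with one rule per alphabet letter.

A->BBC, B->AB, C->AB

  step 0 ⇒ step 1: ACBB ⇒ BBC·AB·AB·AB
    A ↦ BBC
    B ↦ AB
    C ↦ AB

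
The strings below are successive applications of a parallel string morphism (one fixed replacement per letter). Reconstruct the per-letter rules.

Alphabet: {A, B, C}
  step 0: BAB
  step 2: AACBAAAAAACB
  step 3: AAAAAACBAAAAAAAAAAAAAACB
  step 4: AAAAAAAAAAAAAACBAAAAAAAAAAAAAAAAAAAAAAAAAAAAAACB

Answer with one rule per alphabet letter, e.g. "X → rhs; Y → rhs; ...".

A->AA, B->CB, C->AA

  step 3 ⇒ step 4: AAAAAACBAAAAAAAAAAAAAACB ⇒ AA·AA·AA·AA·AA·AA·AA·CB·AA·AA·AA·AA·AA·AA·AA·AA·AA·AA·AA·AA·AA·AA·AA·CB
    A ↦ AA
    B ↦ CB
    C ↦ AA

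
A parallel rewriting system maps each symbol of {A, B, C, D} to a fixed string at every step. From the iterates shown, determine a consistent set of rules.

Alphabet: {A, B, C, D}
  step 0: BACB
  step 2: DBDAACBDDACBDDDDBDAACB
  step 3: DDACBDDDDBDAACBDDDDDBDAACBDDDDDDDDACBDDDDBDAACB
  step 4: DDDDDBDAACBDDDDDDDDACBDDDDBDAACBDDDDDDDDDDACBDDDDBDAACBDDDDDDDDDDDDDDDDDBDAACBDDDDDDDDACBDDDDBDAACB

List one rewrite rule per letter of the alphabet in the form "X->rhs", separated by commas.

  step 3 ⇒ step 4: DDACBDDDDBDAACBDDDDDBDAACBDDDDDDDDACBDDDDBDAACB ⇒ DD·DD·D·BDA·ACB·DD·DD·DD·DD·ACB·DD·D·D·BDA·ACB·DD·DD·DD·DD·DD·ACB·DD·D·D·BDA·ACB·DD·DD·DD·DD·DD·DD·DD·DD·D·BDA·ACB·DD·DD·DD·DD·ACB·DD·D·D·BDA·ACB
    A ↦ D
    B ↦ ACB
    C ↦ BDA
    D ↦ DD

A->D, B->ACB, C->BDA, D->DD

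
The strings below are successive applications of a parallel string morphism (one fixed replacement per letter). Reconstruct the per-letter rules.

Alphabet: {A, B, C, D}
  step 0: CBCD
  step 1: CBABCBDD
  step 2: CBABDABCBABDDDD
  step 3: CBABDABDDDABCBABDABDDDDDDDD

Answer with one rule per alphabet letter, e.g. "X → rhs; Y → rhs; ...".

A->D, B->AB, C->CB, D->DD

  step 2 ⇒ step 3: CBABDABCBABDDDD ⇒ CB·AB·D·AB·DD·D·AB·CB·AB·D·AB·DD·DD·DD·DD
    A ↦ D
    B ↦ AB
    C ↦ CB
    D ↦ DD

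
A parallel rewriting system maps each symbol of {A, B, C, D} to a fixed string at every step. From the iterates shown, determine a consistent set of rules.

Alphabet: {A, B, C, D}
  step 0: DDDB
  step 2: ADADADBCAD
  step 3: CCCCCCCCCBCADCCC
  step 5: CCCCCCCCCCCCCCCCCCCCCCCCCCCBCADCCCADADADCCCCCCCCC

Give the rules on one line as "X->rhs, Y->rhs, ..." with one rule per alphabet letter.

A->CC, B->BC, C->AD, D->C

  step 2 ⇒ step 3: ADADADBCAD ⇒ CC·C·CC·C·CC·C·BC·AD·CC·C
    A ↦ CC
    B ↦ BC
    C ↦ AD
    D ↦ C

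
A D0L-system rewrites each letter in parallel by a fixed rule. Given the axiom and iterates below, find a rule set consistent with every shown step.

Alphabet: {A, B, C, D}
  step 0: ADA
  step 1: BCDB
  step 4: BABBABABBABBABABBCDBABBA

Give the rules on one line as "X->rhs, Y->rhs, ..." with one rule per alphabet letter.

  step 0 ⇒ step 1: ADA ⇒ B·CD·B
    A ↦ B
    D ↦ CD
    B ↦ BA  (constrained at step 1)
    C ↦ BB  (constrained at step 1)

A->B, B->BA, C->BB, D->CD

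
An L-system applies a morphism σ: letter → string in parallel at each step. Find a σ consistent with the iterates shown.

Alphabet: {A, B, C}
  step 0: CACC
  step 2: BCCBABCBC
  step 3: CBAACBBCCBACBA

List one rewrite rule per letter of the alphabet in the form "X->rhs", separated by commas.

  step 2 ⇒ step 3: BCCBABCBC ⇒ CB·A·A·CB·BC·CB·A·CB·A
    A ↦ BC
    B ↦ CB
    C ↦ A

A->BC, B->CB, C->A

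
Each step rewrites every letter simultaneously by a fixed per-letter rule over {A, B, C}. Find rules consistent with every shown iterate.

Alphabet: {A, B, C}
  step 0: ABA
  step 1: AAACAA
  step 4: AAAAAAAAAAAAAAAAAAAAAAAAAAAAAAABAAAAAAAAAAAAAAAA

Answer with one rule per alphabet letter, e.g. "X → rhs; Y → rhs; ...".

A->AA, B->AC, C->AB

  step 0 ⇒ step 1: ABA ⇒ AA·AC·AA
    A ↦ AA
    B ↦ AC
    C ↦ AB  (constrained at step 1)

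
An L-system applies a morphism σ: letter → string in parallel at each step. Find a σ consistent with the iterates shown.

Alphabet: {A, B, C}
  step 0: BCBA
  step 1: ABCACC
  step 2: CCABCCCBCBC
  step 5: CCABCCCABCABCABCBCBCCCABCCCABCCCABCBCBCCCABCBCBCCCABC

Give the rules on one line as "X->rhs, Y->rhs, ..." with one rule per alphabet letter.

A->CC, B->A, C->BC

  step 1 ⇒ step 2: ABCACC ⇒ CC·A·BC·CC·BC·BC
    A ↦ CC
    B ↦ A
    C ↦ BC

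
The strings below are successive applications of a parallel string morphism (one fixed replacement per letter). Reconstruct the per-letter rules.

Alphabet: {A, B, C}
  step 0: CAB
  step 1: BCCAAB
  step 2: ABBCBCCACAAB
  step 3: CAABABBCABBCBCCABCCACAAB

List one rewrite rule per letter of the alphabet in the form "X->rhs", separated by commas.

  step 2 ⇒ step 3: ABBCBCCACAAB ⇒ CA·AB·AB·BC·AB·BC·BC·CA·BC·CA·CA·AB
    A ↦ CA
    B ↦ AB
    C ↦ BC

A->CA, B->AB, C->BC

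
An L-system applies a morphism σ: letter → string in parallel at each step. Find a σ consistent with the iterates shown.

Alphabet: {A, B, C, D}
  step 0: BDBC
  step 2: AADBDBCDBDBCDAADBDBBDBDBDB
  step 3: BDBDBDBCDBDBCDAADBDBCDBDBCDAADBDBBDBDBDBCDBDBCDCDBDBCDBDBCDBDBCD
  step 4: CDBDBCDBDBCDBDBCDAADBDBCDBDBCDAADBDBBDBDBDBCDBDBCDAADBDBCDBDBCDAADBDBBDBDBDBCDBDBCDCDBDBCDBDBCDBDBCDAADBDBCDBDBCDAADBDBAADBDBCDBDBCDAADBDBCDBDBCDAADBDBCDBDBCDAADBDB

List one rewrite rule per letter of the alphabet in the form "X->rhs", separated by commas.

  step 3 ⇒ step 4: BDBDBDBCDBDBCDAADBDBCDBDBCDAADBDBBDBDBDBCDBDBCDCDBDBCDBDBCDBDBCD ⇒ CD·BDB·CD·BDB·CD·BDB·CD·AAD·BDB·CD·BDB·CD·AAD·BDB·BD·BD·BDB·CD·BDB·CD·AAD·BDB·CD·BDB·CD·AAD·BDB·BD·BD·BDB·CD·BDB·CD·CD·BDB·CD·BDB·CD·BDB·CD·AAD·BDB·CD·BDB·CD·AAD·BDB·AAD·BDB·CD·BDB·CD·AAD·BDB·CD·BDB·CD·AAD·BDB·CD·BDB·CD·AAD·BDB
    A ↦ BD
    B ↦ CD
    C ↦ AAD
    D ↦ BDB

A->BD, B->CD, C->AAD, D->BDB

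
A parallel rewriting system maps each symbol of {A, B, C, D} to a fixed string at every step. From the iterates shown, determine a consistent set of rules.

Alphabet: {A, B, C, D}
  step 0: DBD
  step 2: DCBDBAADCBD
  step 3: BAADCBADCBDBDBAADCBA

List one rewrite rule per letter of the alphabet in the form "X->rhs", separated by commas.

  step 2 ⇒ step 3: DCBDBAADCBD ⇒ BA·A·DC·BA·DC·BD·BD·BA·A·DC·BA
    A ↦ BD
    B ↦ DC
    C ↦ A
    D ↦ BA

A->BD, B->DC, C->A, D->BA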